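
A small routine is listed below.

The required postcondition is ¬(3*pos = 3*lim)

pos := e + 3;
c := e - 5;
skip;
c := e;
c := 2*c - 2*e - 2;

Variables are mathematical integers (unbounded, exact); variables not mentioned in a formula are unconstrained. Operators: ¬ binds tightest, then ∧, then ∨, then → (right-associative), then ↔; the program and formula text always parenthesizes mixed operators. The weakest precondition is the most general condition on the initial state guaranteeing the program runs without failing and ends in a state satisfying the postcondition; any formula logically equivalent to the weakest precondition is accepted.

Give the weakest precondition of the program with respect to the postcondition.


Working backward. After the program, ¬(3*pos = 3*lim) must hold.
Before c := 2*c - 2*e - 2: ¬(3*pos = 3*lim)
Before c := e: ¬(3*pos = 3*lim)
Before skip: ¬(3*pos = 3*lim)
Before c := e - 5: ¬(3*pos = 3*lim)
Before pos := e + 3: ¬(3*e = 3*lim - 9)
Answer: WP = ¬(3*e = 3*lim - 9)


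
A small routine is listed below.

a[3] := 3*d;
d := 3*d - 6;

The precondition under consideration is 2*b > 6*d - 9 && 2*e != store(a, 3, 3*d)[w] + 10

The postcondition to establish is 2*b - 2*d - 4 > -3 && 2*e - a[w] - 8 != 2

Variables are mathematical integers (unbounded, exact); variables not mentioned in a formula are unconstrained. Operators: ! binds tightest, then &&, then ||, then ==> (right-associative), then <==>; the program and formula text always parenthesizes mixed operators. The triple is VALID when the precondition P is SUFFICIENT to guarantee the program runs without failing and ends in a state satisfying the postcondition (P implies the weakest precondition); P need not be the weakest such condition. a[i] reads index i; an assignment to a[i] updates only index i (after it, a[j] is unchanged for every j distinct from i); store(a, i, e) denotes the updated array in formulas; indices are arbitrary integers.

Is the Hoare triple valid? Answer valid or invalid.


Working backward. After the program, the postcondition 2*b - 2*d - 4 > -3 && 2*e - a[w] - 8 != 2 must hold; in canonical form it is 2*b > 2*d + 1 && 2*e != a[w] + 10.
Before d := 3*d - 6: 2*b > 6*d - 11 && 2*e != a[w] + 10
Before a[3] := 3*d: 2*b > 6*d - 11 && 2*e != store(a, 3, 3*d)[w] + 10
The weakest precondition is 2*b > 6*d - 11 && 2*e != store(a, 3, 3*d)[w] + 10.
Check whether 2*b > 6*d - 9 && 2*e != store(a, 3, 3*d)[w] + 10 implies it.
Every state satisfying the precondition satisfies the weakest precondition: the implication holds.
Answer: valid


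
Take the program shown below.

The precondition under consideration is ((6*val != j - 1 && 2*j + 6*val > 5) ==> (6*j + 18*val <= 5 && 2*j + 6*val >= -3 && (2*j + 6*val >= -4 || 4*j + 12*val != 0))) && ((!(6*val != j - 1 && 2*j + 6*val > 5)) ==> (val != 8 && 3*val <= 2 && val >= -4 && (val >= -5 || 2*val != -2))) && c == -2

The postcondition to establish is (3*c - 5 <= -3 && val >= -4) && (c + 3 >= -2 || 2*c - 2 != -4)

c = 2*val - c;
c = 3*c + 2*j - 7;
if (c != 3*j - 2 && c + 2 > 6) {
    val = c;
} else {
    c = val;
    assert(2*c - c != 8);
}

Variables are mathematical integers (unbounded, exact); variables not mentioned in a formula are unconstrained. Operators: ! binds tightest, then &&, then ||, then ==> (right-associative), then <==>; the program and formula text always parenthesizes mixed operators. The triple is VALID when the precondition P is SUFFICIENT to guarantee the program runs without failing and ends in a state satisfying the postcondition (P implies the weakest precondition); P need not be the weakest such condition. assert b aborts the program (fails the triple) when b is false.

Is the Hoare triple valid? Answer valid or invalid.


Working backward. After the program, the postcondition (3*c - 5 <= -3 && val >= -4) && (c + 3 >= -2 || 2*c - 2 != -4) must hold; in canonical form it is 3*c <= 2 && val >= -4 && (c >= -5 || 2*c != -2).
Then branch requires 3*c <= 2 && c >= -4 && (c >= -5 || 2*c != -2); else branch requires val != 8 && 3*val <= 2 && val >= -4 && (val >= -5 || 2*val != -2).
Before the if: ((c != 3*j - 2 && c > 4) ==> (3*c <= 2 && c >= -4 && (c >= -5 || 2*c != -2))) && ((!(c != 3*j - 2 && c > 4)) ==> (val != 8 && 3*val <= 2 && val >= -4 && (val >= -5 || 2*val != -2)))
Before c := 3*c + 2*j - 7: ((3*c != j + 5 && 3*c + 2*j > 11) ==> (9*c + 6*j <= 23 && 3*c + 2*j >= 3 && (3*c + 2*j >= 2 || 6*c + 4*j != 12))) && ((!(3*c != j + 5 && 3*c + 2*j > 11)) ==> (val != 8 && 3*val <= 2 && val >= -4 && (val >= -5 || 2*val != -2)))
Before c := 2*val - c: ((6*val != 3*c + j + 5 && 2*j + 6*val > 3*c + 11) ==> (6*j + 18*val <= 9*c + 23 && 2*j + 6*val >= 3*c + 3 && (2*j + 6*val >= 3*c + 2 || 4*j + 12*val != 6*c + 12))) && ((!(6*val != 3*c + j + 5 && 2*j + 6*val > 3*c + 11)) ==> (val != 8 && 3*val <= 2 && val >= -4 && (val >= -5 || 2*val != -2)))
The weakest precondition is ((6*val != 3*c + j + 5 && 2*j + 6*val > 3*c + 11) ==> (6*j + 18*val <= 9*c + 23 && 2*j + 6*val >= 3*c + 3 && (2*j + 6*val >= 3*c + 2 || 4*j + 12*val != 6*c + 12))) && ((!(6*val != 3*c + j + 5 && 2*j + 6*val > 3*c + 11)) ==> (val != 8 && 3*val <= 2 && val >= -4 && (val >= -5 || 2*val != -2))).
Check whether ((6*val != j - 1 && 2*j + 6*val > 5) ==> (6*j + 18*val <= 5 && 2*j + 6*val >= -3 && (2*j + 6*val >= -4 || 4*j + 12*val != 0))) && ((!(6*val != j - 1 && 2*j + 6*val > 5)) ==> (val != 8 && 3*val <= 2 && val >= -4 && (val >= -5 || 2*val != -2))) && c == -2 implies it.
Every state satisfying the precondition satisfies the weakest precondition: the implication holds.
Answer: valid


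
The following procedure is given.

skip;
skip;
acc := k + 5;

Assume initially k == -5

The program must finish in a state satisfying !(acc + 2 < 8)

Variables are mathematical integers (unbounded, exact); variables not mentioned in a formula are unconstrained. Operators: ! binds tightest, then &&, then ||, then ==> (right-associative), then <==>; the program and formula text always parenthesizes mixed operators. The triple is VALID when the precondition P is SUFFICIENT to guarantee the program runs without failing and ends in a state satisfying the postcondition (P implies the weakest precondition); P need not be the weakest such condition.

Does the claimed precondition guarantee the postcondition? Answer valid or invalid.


Working backward. After the program, the postcondition !(acc + 2 < 8) must hold; in canonical form it is !(acc < 6).
Before acc := k + 5: !(k < 1)
Before skip: !(k < 1)
Before skip: !(k < 1)
The weakest precondition is !(k < 1).
Check whether k == -5 implies it.
Countermodel: at the initial state k = -5, the precondition holds but the weakest precondition fails.
Answer: invalid


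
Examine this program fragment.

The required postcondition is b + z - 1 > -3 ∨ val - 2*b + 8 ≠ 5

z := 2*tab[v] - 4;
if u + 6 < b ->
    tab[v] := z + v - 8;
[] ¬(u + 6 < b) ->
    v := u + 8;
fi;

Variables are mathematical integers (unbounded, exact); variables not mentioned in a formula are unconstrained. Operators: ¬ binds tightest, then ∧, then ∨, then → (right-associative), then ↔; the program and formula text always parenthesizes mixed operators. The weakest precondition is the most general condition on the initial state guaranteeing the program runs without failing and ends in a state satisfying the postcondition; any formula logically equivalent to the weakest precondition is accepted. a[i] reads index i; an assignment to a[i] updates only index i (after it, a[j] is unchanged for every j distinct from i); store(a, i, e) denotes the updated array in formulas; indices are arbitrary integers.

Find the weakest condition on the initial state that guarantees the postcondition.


Working backward. After the program, the postcondition b + z - 1 > -3 ∨ val - 2*b + 8 ≠ 5 must hold; in canonical form it is b + z > -2 ∨ val ≠ 2*b - 3.
Then branch requires b + z > -2 ∨ val ≠ 2*b - 3; else branch requires b + z > -2 ∨ val ≠ 2*b - 3.
Before the if: (u < b - 6 → (b + z > -2 ∨ val ≠ 2*b - 3)) ∧ ((¬(u < b - 6)) → (b + z > -2 ∨ val ≠ 2*b - 3))
Before z := 2*tab[v] - 4: (u < b - 6 → (2*tab[v] + b > 2 ∨ val ≠ 2*b - 3)) ∧ ((¬(u < b - 6)) → (2*tab[v] + b > 2 ∨ val ≠ 2*b - 3))
Answer: WP = (u < b - 6 → (2*tab[v] + b > 2 ∨ val ≠ 2*b - 3)) ∧ ((¬(u < b - 6)) → (2*tab[v] + b > 2 ∨ val ≠ 2*b - 3))


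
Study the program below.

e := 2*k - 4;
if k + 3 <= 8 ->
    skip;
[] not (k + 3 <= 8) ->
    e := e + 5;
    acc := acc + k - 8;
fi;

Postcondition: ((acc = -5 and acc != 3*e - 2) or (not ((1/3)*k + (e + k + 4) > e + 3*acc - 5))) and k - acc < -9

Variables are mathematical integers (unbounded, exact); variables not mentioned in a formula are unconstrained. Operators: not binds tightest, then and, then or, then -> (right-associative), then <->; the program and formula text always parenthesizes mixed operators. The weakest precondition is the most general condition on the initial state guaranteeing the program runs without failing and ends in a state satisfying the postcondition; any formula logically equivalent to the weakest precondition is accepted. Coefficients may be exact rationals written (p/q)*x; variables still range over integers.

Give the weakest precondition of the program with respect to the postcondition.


Working backward. After the program, the postcondition ((acc = -5 and acc != 3*e - 2) or (not ((1/3)*k + (e + k + 4) > e + 3*acc - 5))) and k - acc < -9 must hold; in canonical form it is ((acc = -5 and acc != 3*e - 2) or (not ((4/3)*k > 3*acc - 9))) and k < acc - 9.
Then branch requires ((acc = -5 and acc != 3*e - 2) or (not ((4/3)*k > 3*acc - 9))) and k < acc - 9; else branch requires ((acc + k = 3 and acc + k != 3*e + 21) or (not (3*acc + (5/3)*k < 33))) and acc > 17.
Before the if: (k <= 5 -> (((acc = -5 and acc != 3*e - 2) or (not ((4/3)*k > 3*acc - 9))) and k < acc - 9)) and ((not (k <= 5)) -> (((acc + k = 3 and acc + k != 3*e + 21) or (not (3*acc + (5/3)*k < 33))) and acc > 17))
Before e := 2*k - 4: (k <= 5 -> (((acc = -5 and acc != 6*k - 14) or (not ((4/3)*k > 3*acc - 9))) and k < acc - 9)) and ((not (k <= 5)) -> (((acc + k = 3 and acc != 5*k + 9) or (not (3*acc + (5/3)*k < 33))) and acc > 17))
Answer: WP = (k <= 5 -> (((acc = -5 and acc != 6*k - 14) or (not ((4/3)*k > 3*acc - 9))) and k < acc - 9)) and ((not (k <= 5)) -> (((acc + k = 3 and acc != 5*k + 9) or (not (3*acc + (5/3)*k < 33))) and acc > 17))


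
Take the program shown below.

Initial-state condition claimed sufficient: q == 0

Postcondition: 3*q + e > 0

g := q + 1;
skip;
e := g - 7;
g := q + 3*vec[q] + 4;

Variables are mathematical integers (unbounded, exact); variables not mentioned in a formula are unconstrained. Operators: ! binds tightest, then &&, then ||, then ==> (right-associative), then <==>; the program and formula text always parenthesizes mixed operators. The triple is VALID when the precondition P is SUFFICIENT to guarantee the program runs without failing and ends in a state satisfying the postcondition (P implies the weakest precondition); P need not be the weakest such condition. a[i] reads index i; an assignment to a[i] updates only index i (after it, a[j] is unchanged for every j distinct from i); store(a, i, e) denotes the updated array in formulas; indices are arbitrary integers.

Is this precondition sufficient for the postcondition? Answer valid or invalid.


Working backward. After the program, the postcondition 3*q + e > 0 must hold; in canonical form it is e + 3*q > 0.
Before g := q + 3*vec[q] + 4: e + 3*q > 0
Before e := g - 7: g + 3*q > 7
Before skip: g + 3*q > 7
Before g := q + 1: 4*q > 6
The weakest precondition is 4*q > 6.
Check whether q == 0 implies it.
Countermodel: at the initial state q = 0, the precondition holds but the weakest precondition fails.
Answer: invalid


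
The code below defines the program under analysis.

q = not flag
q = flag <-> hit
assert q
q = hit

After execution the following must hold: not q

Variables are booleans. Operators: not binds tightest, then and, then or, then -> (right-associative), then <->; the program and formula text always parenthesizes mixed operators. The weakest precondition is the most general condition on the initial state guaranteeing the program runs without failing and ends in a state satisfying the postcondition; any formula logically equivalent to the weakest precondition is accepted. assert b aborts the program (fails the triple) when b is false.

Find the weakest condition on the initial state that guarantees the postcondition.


Working backward. After the program, not q must hold.
Before q := hit: not hit
Before assert q: q and (not hit)
Before q := flag <-> hit: (flag <-> hit) and (not hit)
Before q := not flag: (flag <-> hit) and (not hit)
Answer: WP = (flag <-> hit) and (not hit)


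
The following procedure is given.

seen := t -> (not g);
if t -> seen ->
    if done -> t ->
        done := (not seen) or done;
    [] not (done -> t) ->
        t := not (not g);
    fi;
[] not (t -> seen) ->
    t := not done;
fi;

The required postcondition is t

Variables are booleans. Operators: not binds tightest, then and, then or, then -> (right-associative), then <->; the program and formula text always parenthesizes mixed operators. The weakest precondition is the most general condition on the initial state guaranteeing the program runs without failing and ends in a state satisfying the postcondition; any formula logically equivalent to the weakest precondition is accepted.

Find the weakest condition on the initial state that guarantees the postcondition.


Working backward. After the program, t must hold.
Then branch requires ((done -> t) -> t) and ((not (done -> t)) -> g); else branch requires not done.
Before the if: ((t -> seen) -> (((done -> t) -> t) and ((not (done -> t)) -> g))) and ((not (t -> seen)) -> (not done))
Before seen := t -> (not g): ((t -> (t -> (not g))) -> (((done -> t) -> t) and ((not (done -> t)) -> g))) and ((not (t -> (t -> (not g)))) -> (not done))
Answer: WP = ((t -> (t -> (not g))) -> (((done -> t) -> t) and ((not (done -> t)) -> g))) and ((not (t -> (t -> (not g)))) -> (not done))


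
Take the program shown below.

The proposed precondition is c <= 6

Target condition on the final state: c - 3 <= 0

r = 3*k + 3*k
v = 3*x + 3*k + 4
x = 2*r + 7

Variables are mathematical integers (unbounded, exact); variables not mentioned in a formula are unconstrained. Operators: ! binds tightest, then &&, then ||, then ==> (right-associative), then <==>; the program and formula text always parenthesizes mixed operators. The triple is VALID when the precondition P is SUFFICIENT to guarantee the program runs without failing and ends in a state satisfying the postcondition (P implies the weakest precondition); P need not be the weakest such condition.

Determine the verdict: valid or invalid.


Working backward. After the program, the postcondition c - 3 <= 0 must hold; in canonical form it is c <= 3.
Before x := 2*r + 7: c <= 3
Before v := 3*x + 3*k + 4: c <= 3
Before r := 3*k + 3*k: c <= 3
The weakest precondition is c <= 3.
Check whether c <= 6 implies it.
Countermodel: at the initial state c = 4, the precondition holds but the weakest precondition fails.
Answer: invalid


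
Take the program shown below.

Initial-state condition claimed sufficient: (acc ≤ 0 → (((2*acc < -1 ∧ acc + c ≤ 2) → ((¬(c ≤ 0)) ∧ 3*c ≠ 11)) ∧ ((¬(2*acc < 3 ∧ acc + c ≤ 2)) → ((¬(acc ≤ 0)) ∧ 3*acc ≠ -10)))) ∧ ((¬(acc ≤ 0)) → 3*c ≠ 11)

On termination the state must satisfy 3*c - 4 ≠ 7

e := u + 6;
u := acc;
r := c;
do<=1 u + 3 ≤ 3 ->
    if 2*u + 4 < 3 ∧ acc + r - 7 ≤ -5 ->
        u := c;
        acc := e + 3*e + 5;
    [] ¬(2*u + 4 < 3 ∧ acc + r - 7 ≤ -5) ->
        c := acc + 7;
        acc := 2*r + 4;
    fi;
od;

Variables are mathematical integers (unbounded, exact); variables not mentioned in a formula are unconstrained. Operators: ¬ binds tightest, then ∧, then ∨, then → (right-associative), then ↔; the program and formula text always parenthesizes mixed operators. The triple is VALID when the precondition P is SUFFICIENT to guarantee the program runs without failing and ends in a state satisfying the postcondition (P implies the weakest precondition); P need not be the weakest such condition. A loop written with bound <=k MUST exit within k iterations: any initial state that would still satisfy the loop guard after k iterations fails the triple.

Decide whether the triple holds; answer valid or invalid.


Working backward. After the program, the postcondition 3*c - 4 ≠ 7 must hold; in canonical form it is 3*c ≠ 11.
Before the loop (bound <=1), unroll the exhaustion recursion (WP_0 = exit-now case; WP_j = one more guarded iteration, up to j = 1):
  WP_0: (¬(u ≤ 0)) ∧ 3*c ≠ 11
  WP_1: (u ≤ 0 → (((2*u < -1 ∧ acc + r ≤ 2) → ((¬(c ≤ 0)) ∧ 3*c ≠ 11)) ∧ ((¬(2*u < -1 ∧ acc + r ≤ 2)) → ((¬(u ≤ 0)) ∧ 3*acc ≠ -10)))) ∧ ((¬(u ≤ 0)) → 3*c ≠ 11)
So before the loop: (u ≤ 0 → (((2*u < -1 ∧ acc + r ≤ 2) → ((¬(c ≤ 0)) ∧ 3*c ≠ 11)) ∧ ((¬(2*u < -1 ∧ acc + r ≤ 2)) → ((¬(u ≤ 0)) ∧ 3*acc ≠ -10)))) ∧ ((¬(u ≤ 0)) → 3*c ≠ 11)
Before r := c: (u ≤ 0 → (((2*u < -1 ∧ acc + c ≤ 2) → ((¬(c ≤ 0)) ∧ 3*c ≠ 11)) ∧ ((¬(2*u < -1 ∧ acc + c ≤ 2)) → ((¬(u ≤ 0)) ∧ 3*acc ≠ -10)))) ∧ ((¬(u ≤ 0)) → 3*c ≠ 11)
Before u := acc: (acc ≤ 0 → (((2*acc < -1 ∧ acc + c ≤ 2) → ((¬(c ≤ 0)) ∧ 3*c ≠ 11)) ∧ ((¬(2*acc < -1 ∧ acc + c ≤ 2)) → ((¬(acc ≤ 0)) ∧ 3*acc ≠ -10)))) ∧ ((¬(acc ≤ 0)) → 3*c ≠ 11)
Before e := u + 6: (acc ≤ 0 → (((2*acc < -1 ∧ acc + c ≤ 2) → ((¬(c ≤ 0)) ∧ 3*c ≠ 11)) ∧ ((¬(2*acc < -1 ∧ acc + c ≤ 2)) → ((¬(acc ≤ 0)) ∧ 3*acc ≠ -10)))) ∧ ((¬(acc ≤ 0)) → 3*c ≠ 11)
The weakest precondition is (acc ≤ 0 → (((2*acc < -1 ∧ acc + c ≤ 2) → ((¬(c ≤ 0)) ∧ 3*c ≠ 11)) ∧ ((¬(2*acc < -1 ∧ acc + c ≤ 2)) → ((¬(acc ≤ 0)) ∧ 3*acc ≠ -10)))) ∧ ((¬(acc ≤ 0)) → 3*c ≠ 11).
Check whether (acc ≤ 0 → (((2*acc < -1 ∧ acc + c ≤ 2) → ((¬(c ≤ 0)) ∧ 3*c ≠ 11)) ∧ ((¬(2*acc < 3 ∧ acc + c ≤ 2)) → ((¬(acc ≤ 0)) ∧ 3*acc ≠ -10)))) ∧ ((¬(acc ≤ 0)) → 3*c ≠ 11) implies it.
Countermodel: at the initial state acc = 0, c = 2, the precondition holds but the weakest precondition fails.
Answer: invalid


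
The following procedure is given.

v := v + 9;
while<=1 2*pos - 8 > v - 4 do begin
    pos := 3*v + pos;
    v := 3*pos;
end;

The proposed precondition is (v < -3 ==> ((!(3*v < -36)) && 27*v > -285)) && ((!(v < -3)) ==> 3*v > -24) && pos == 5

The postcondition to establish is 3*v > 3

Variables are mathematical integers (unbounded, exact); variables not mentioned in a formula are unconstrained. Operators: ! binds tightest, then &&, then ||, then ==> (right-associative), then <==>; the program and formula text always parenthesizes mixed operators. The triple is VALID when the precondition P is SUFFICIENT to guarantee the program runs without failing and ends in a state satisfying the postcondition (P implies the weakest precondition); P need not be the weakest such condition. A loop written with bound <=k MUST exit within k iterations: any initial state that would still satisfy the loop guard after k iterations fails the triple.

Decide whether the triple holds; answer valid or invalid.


Working backward. After the program, 3*v > 3 must hold.
Before the loop (bound <=1), unroll the exhaustion recursion (WP_0 = exit-now case; WP_j = one more guarded iteration, up to j = 1):
  WP_0: (!(2*pos > v + 4)) && 3*v > 3
  WP_1: (2*pos > v + 4 ==> ((!(pos + 3*v < -4)) && 9*pos + 27*v > 3)) && ((!(2*pos > v + 4)) ==> 3*v > 3)
So before the loop: (2*pos > v + 4 ==> ((!(pos + 3*v < -4)) && 9*pos + 27*v > 3)) && ((!(2*pos > v + 4)) ==> 3*v > 3)
Before v := v + 9: (2*pos > v + 13 ==> ((!(pos + 3*v < -31)) && 9*pos + 27*v > -240)) && ((!(2*pos > v + 13)) ==> 3*v > -24)
The weakest precondition is (2*pos > v + 13 ==> ((!(pos + 3*v < -31)) && 9*pos + 27*v > -240)) && ((!(2*pos > v + 13)) ==> 3*v > -24).
Check whether (v < -3 ==> ((!(3*v < -36)) && 27*v > -285)) && ((!(v < -3)) ==> 3*v > -24) && pos == 5 implies it.
Every state satisfying the precondition satisfies the weakest precondition: the implication holds.
Answer: valid


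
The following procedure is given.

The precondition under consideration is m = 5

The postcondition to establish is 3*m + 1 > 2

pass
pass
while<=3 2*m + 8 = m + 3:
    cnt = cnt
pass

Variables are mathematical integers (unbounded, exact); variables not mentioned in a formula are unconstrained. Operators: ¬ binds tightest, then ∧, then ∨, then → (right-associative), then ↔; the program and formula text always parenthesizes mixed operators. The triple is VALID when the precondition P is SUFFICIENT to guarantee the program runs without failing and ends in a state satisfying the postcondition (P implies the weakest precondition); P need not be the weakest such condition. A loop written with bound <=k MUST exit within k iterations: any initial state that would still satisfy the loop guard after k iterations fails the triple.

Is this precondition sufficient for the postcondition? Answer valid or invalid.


Working backward. After the program, the postcondition 3*m + 1 > 2 must hold; in canonical form it is 3*m > 1.
Before skip: 3*m > 1
Before the loop (bound <=3), unroll the exhaustion recursion (WP_0 = exit-now case; WP_j = one more guarded iteration, up to j = 3):
  WP_0: (¬(m = -5)) ∧ 3*m > 1
  WP_1: (m = -5 → ((¬(m = -5)) ∧ 3*m > 1)) ∧ ((¬(m = -5)) → 3*m > 1)
  WP_2: (m = -5 → ((m = -5 → ((¬(m = -5)) ∧ 3*m > 1)) ∧ ((¬(m = -5)) → 3*m > 1))) ∧ ((¬(m = -5)) → 3*m > 1)
  WP_3: (m = -5 → ((m = -5 → ((m = -5 → ((¬(m = -5)) ∧ 3*m > 1)) ∧ ((¬(m = -5)) → 3*m > 1))) ∧ ((¬(m = -5)) → 3*m > 1))) ∧ ((¬(m = -5)) → 3*m > 1)
So before the loop: (m = -5 → ((m = -5 → ((m = -5 → ((¬(m = -5)) ∧ 3*m > 1)) ∧ ((¬(m = -5)) → 3*m > 1))) ∧ ((¬(m = -5)) → 3*m > 1))) ∧ ((¬(m = -5)) → 3*m > 1)
Before skip: (m = -5 → ((m = -5 → ((m = -5 → ((¬(m = -5)) ∧ 3*m > 1)) ∧ ((¬(m = -5)) → 3*m > 1))) ∧ ((¬(m = -5)) → 3*m > 1))) ∧ ((¬(m = -5)) → 3*m > 1)
Before skip: (m = -5 → ((m = -5 → ((m = -5 → ((¬(m = -5)) ∧ 3*m > 1)) ∧ ((¬(m = -5)) → 3*m > 1))) ∧ ((¬(m = -5)) → 3*m > 1))) ∧ ((¬(m = -5)) → 3*m > 1)
The weakest precondition is (m = -5 → ((m = -5 → ((m = -5 → ((¬(m = -5)) ∧ 3*m > 1)) ∧ ((¬(m = -5)) → 3*m > 1))) ∧ ((¬(m = -5)) → 3*m > 1))) ∧ ((¬(m = -5)) → 3*m > 1).
Check whether m = 5 implies it.
Every state satisfying the precondition satisfies the weakest precondition: the implication holds.
Answer: valid


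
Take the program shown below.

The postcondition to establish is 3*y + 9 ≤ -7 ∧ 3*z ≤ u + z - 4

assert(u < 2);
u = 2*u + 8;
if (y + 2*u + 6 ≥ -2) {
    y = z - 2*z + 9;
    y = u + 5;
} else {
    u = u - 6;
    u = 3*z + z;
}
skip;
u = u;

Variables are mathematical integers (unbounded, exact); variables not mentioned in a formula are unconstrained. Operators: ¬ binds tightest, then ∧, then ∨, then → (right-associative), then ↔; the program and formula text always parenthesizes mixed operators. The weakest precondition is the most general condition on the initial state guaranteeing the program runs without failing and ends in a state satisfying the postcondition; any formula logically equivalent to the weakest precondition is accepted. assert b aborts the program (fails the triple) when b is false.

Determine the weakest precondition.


Working backward. After the program, the postcondition 3*y + 9 ≤ -7 ∧ 3*z ≤ u + z - 4 must hold; in canonical form it is 3*y ≤ -16 ∧ 2*z ≤ u - 4.
Before u := u: 3*y ≤ -16 ∧ 2*z ≤ u - 4
Before skip: 3*y ≤ -16 ∧ 2*z ≤ u - 4
Then branch requires 3*u ≤ -31 ∧ 2*z ≤ u - 4; else branch requires 3*y ≤ -16 ∧ 2*z ≥ 4.
Before the if: (2*u + y ≥ -8 → (3*u ≤ -31 ∧ 2*z ≤ u - 4)) ∧ ((¬(2*u + y ≥ -8)) → (3*y ≤ -16 ∧ 2*z ≥ 4))
Before u := 2*u + 8: (4*u + y ≥ -24 → (6*u ≤ -55 ∧ 2*z ≤ 2*u + 4)) ∧ ((¬(4*u + y ≥ -24)) → (3*y ≤ -16 ∧ 2*z ≥ 4))
Before assert u < 2: u < 2 ∧ (4*u + y ≥ -24 → (6*u ≤ -55 ∧ 2*z ≤ 2*u + 4)) ∧ ((¬(4*u + y ≥ -24)) → (3*y ≤ -16 ∧ 2*z ≥ 4))
Answer: WP = u < 2 ∧ (4*u + y ≥ -24 → (6*u ≤ -55 ∧ 2*z ≤ 2*u + 4)) ∧ ((¬(4*u + y ≥ -24)) → (3*y ≤ -16 ∧ 2*z ≥ 4))


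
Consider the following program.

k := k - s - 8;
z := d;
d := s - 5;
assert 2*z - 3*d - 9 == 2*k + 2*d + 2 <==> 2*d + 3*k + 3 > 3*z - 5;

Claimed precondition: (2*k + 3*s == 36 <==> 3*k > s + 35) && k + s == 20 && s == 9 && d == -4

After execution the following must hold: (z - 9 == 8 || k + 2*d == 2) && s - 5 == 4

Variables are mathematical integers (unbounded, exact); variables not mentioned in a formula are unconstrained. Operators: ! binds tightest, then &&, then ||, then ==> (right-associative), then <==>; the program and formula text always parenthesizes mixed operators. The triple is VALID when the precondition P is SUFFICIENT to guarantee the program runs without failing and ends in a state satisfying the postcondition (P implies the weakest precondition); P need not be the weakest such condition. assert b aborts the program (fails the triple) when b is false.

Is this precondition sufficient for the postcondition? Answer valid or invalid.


Working backward. After the program, the postcondition (z - 9 == 8 || k + 2*d == 2) && s - 5 == 4 must hold; in canonical form it is (z == 17 || 2*d + k == 2) && s == 9.
Before assert 2*z - 3*d - 9 == 2*k + 2*d + 2 <==> 2*d + 3*k + 3 > 3*z - 5: (2*z == 5*d + 2*k + 11 <==> 2*d + 3*k > 3*z - 8) && (z == 17 || 2*d + k == 2) && s == 9
Before d := s - 5: (2*z == 2*k + 5*s - 14 <==> 3*k + 2*s > 3*z + 2) && (z == 17 || k + 2*s == 12) && s == 9
Before z := d: (2*d == 2*k + 5*s - 14 <==> 3*k + 2*s > 3*d + 2) && (d == 17 || k + 2*s == 12) && s == 9
Before k := k - s - 8: (2*d == 2*k + 3*s - 30 <==> 3*k > 3*d + s + 26) && (d == 17 || k + s == 20) && s == 9
The weakest precondition is (2*d == 2*k + 3*s - 30 <==> 3*k > 3*d + s + 26) && (d == 17 || k + s == 20) && s == 9.
Check whether (2*k + 3*s == 36 <==> 3*k > s + 35) && k + s == 20 && s == 9 && d == -4 implies it.
Countermodel: at the initial state d = -4, k = 11, s = 9, the precondition holds but the weakest precondition fails.
Answer: invalid


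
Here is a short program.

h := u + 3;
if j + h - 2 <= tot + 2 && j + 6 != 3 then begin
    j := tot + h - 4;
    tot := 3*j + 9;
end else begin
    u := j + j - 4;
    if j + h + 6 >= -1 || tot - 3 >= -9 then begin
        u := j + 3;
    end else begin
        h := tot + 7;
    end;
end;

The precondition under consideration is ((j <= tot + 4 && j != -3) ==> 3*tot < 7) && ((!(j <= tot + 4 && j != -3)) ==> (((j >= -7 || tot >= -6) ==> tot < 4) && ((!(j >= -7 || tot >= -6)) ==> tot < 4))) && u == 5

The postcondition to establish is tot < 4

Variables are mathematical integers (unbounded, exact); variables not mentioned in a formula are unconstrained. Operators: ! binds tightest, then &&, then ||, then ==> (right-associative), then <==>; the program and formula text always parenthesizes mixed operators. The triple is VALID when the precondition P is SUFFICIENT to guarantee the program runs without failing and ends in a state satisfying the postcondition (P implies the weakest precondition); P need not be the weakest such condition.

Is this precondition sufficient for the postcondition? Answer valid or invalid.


Working backward. After the program, tot < 4 must hold.
Then branch requires 3*h + 3*tot < 7; else branch requires ((h + j >= -7 || tot >= -6) ==> tot < 4) && ((!(h + j >= -7 || tot >= -6)) ==> tot < 4).
Before the if: ((h + j <= tot + 4 && j != -3) ==> 3*h + 3*tot < 7) && ((!(h + j <= tot + 4 && j != -3)) ==> (((h + j >= -7 || tot >= -6) ==> tot < 4) && ((!(h + j >= -7 || tot >= -6)) ==> tot < 4)))
Before h := u + 3: ((j + u <= tot + 1 && j != -3) ==> 3*tot + 3*u < -2) && ((!(j + u <= tot + 1 && j != -3)) ==> (((j + u >= -10 || tot >= -6) ==> tot < 4) && ((!(j + u >= -10 || tot >= -6)) ==> tot < 4)))
The weakest precondition is ((j + u <= tot + 1 && j != -3) ==> 3*tot + 3*u < -2) && ((!(j + u <= tot + 1 && j != -3)) ==> (((j + u >= -10 || tot >= -6) ==> tot < 4) && ((!(j + u >= -10 || tot >= -6)) ==> tot < 4))).
Check whether ((j <= tot + 4 && j != -3) ==> 3*tot < 7) && ((!(j <= tot + 4 && j != -3)) ==> (((j >= -7 || tot >= -6) ==> tot < 4) && ((!(j >= -7 || tot >= -6)) ==> tot < 4))) && u == 5 implies it.
Countermodel: at the initial state j = -2, tot = 2, u = 5, the precondition holds but the weakest precondition fails.
Answer: invalid


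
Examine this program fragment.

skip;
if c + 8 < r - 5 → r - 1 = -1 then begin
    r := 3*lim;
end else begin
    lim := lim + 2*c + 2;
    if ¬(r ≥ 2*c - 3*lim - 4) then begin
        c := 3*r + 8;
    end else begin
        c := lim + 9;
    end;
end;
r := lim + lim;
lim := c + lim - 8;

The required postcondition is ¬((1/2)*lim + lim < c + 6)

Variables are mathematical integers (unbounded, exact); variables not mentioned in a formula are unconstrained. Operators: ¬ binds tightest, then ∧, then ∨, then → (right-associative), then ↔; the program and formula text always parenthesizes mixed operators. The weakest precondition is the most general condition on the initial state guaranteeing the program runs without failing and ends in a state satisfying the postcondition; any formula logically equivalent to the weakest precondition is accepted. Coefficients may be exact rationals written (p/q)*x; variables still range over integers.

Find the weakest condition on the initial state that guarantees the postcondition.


Working backward. After the program, the postcondition ¬((1/2)*lim + lim < c + 6) must hold; in canonical form it is ¬((3/2)*lim < c + 6).
Before lim := c + lim - 8: ¬((1/2)*c + (3/2)*lim < 18)
Before r := lim + lim: ¬((1/2)*c + (3/2)*lim < 18)
Then branch requires ¬((1/2)*c + (3/2)*lim < 18); else branch requires ((¬(4*c + 3*lim + r ≥ -10)) → (¬(3*c + (3/2)*lim + (3/2)*r < 11))) ∧ (4*c + 3*lim + r ≥ -10 → (¬(4*c + 2*lim < 19/2))).
Before the if: ((c < r - 13 → r = 0) → (¬((1/2)*c + (3/2)*lim < 18))) ∧ ((¬(c < r - 13 → r = 0)) → (((¬(4*c + 3*lim + r ≥ -10)) → (¬(3*c + (3/2)*lim + (3/2)*r < 11))) ∧ (4*c + 3*lim + r ≥ -10 → (¬(4*c + 2*lim < 19/2)))))
Before skip: ((c < r - 13 → r = 0) → (¬((1/2)*c + (3/2)*lim < 18))) ∧ ((¬(c < r - 13 → r = 0)) → (((¬(4*c + 3*lim + r ≥ -10)) → (¬(3*c + (3/2)*lim + (3/2)*r < 11))) ∧ (4*c + 3*lim + r ≥ -10 → (¬(4*c + 2*lim < 19/2)))))
Answer: WP = ((c < r - 13 → r = 0) → (¬((1/2)*c + (3/2)*lim < 18))) ∧ ((¬(c < r - 13 → r = 0)) → (((¬(4*c + 3*lim + r ≥ -10)) → (¬(3*c + (3/2)*lim + (3/2)*r < 11))) ∧ (4*c + 3*lim + r ≥ -10 → (¬(4*c + 2*lim < 19/2)))))


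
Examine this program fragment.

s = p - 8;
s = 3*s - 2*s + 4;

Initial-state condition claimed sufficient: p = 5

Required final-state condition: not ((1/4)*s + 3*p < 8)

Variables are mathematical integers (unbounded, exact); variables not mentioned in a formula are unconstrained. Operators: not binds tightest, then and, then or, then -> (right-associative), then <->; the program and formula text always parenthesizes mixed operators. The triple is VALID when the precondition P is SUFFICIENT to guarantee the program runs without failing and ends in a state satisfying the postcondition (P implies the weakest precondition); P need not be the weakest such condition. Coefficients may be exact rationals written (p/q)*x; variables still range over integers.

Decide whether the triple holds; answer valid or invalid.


Working backward. After the program, the postcondition not ((1/4)*s + 3*p < 8) must hold; in canonical form it is not (3*p + (1/4)*s < 8).
Before s := 3*s - 2*s + 4: not (3*p + (1/4)*s < 7)
Before s := p - 8: not ((13/4)*p < 9)
The weakest precondition is not ((13/4)*p < 9).
Check whether p = 5 implies it.
Every state satisfying the precondition satisfies the weakest precondition: the implication holds.
Answer: valid


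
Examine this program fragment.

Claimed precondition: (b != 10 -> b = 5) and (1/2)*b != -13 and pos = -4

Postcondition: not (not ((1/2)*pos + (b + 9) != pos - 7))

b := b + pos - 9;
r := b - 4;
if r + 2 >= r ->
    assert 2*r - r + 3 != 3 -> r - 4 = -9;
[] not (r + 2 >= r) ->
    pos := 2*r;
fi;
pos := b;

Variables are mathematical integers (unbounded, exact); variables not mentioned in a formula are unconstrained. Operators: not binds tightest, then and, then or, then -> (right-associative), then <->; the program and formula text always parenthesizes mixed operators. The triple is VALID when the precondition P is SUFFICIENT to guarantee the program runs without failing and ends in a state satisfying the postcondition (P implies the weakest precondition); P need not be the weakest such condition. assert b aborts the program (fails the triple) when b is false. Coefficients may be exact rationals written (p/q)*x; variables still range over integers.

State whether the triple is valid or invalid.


Working backward. After the program, the postcondition not (not ((1/2)*pos + (b + 9) != pos - 7)) must hold; in canonical form it is b != (1/2)*pos - 16.
Before pos := b: (1/2)*b != -16
Then branch requires (r != 0 -> r = -5) and (1/2)*b != -16; else branch requires (1/2)*b != -16.
Before the if: (r != 0 -> r = -5) and (1/2)*b != -16
Before r := b - 4: (b != 4 -> b = -1) and (1/2)*b != -16
Before b := b + pos - 9: (b + pos != 13 -> b + pos = 8) and (1/2)*b + (1/2)*pos != -23/2
The weakest precondition is (b + pos != 13 -> b + pos = 8) and (1/2)*b + (1/2)*pos != -23/2.
Check whether (b != 10 -> b = 5) and (1/2)*b != -13 and pos = -4 implies it.
Countermodel: at the initial state b = 10, pos = -4, the precondition holds but the weakest precondition fails.
Answer: invalid


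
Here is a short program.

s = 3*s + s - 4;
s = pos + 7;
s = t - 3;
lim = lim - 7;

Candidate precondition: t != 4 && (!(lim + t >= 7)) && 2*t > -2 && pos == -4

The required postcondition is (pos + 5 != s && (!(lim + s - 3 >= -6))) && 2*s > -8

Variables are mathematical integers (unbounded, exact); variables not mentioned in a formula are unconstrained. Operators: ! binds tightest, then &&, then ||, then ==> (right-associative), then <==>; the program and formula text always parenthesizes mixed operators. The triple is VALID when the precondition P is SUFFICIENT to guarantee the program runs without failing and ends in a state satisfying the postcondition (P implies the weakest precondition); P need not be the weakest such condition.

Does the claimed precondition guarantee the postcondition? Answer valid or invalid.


Working backward. After the program, the postcondition (pos + 5 != s && (!(lim + s - 3 >= -6))) && 2*s > -8 must hold; in canonical form it is pos != s - 5 && (!(lim + s >= -3)) && 2*s > -8.
Before lim := lim - 7: pos != s - 5 && (!(lim + s >= 4)) && 2*s > -8
Before s := t - 3: pos != t - 8 && (!(lim + t >= 7)) && 2*t > -2
Before s := pos + 7: pos != t - 8 && (!(lim + t >= 7)) && 2*t > -2
Before s := 3*s + s - 4: pos != t - 8 && (!(lim + t >= 7)) && 2*t > -2
The weakest precondition is pos != t - 8 && (!(lim + t >= 7)) && 2*t > -2.
Check whether t != 4 && (!(lim + t >= 7)) && 2*t > -2 && pos == -4 implies it.
Every state satisfying the precondition satisfies the weakest precondition: the implication holds.
Answer: valid


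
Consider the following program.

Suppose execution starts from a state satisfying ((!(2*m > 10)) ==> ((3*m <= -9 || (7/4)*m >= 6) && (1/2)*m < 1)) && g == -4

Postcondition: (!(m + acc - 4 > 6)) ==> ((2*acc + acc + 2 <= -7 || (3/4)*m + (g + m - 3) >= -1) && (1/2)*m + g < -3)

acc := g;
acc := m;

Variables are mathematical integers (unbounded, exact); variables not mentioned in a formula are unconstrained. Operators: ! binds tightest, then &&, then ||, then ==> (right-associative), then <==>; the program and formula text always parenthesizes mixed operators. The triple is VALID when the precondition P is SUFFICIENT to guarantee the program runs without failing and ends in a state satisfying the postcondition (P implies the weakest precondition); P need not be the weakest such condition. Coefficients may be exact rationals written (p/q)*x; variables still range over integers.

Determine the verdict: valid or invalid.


Working backward. After the program, the postcondition (!(m + acc - 4 > 6)) ==> ((2*acc + acc + 2 <= -7 || (3/4)*m + (g + m - 3) >= -1) && (1/2)*m + g < -3) must hold; in canonical form it is (!(acc + m > 10)) ==> ((3*acc <= -9 || g + (7/4)*m >= 2) && g + (1/2)*m < -3).
Before acc := m: (!(2*m > 10)) ==> ((3*m <= -9 || g + (7/4)*m >= 2) && g + (1/2)*m < -3)
Before acc := g: (!(2*m > 10)) ==> ((3*m <= -9 || g + (7/4)*m >= 2) && g + (1/2)*m < -3)
The weakest precondition is (!(2*m > 10)) ==> ((3*m <= -9 || g + (7/4)*m >= 2) && g + (1/2)*m < -3).
Check whether ((!(2*m > 10)) ==> ((3*m <= -9 || (7/4)*m >= 6) && (1/2)*m < 1)) && g == -4 implies it.
Every state satisfying the precondition satisfies the weakest precondition: the implication holds.
Answer: valid


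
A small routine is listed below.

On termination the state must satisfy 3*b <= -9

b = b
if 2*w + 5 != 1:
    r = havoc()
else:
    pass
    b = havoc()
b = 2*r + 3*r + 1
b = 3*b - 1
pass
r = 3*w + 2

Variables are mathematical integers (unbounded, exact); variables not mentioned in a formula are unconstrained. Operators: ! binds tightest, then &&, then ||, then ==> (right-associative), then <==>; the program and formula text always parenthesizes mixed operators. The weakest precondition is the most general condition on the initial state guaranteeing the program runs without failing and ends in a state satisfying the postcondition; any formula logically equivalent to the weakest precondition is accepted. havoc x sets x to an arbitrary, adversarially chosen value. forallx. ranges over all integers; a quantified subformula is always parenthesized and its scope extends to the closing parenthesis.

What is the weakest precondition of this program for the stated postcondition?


Working backward. After the program, 3*b <= -9 must hold.
Before r := 3*w + 2: 3*b <= -9
Before skip: 3*b <= -9
Before b := 3*b - 1: 9*b <= -6
Before b := 2*r + 3*r + 1: 45*r <= -15
Then branch requires forall r_1. 45*r_1 <= -15; else branch requires 45*r <= -15.
Before the if: (2*w != -4 ==> (forall r_1. 45*r_1 <= -15)) && ((!(2*w != -4)) ==> 45*r <= -15)
Before b := b: (2*w != -4 ==> (forall r_1. 45*r_1 <= -15)) && ((!(2*w != -4)) ==> 45*r <= -15)
Answer: WP = (2*w != -4 ==> (forall r_1. 45*r_1 <= -15)) && ((!(2*w != -4)) ==> 45*r <= -15)


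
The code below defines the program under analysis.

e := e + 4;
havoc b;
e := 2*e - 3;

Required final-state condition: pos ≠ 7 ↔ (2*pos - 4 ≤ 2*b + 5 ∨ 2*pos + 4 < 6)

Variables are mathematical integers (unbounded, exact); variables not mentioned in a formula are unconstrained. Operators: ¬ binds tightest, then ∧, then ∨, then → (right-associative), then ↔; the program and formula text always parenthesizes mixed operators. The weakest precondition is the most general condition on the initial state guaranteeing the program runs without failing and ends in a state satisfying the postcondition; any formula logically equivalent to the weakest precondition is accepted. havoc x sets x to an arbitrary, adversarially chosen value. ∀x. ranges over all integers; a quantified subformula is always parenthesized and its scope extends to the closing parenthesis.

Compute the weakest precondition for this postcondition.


Working backward. After the program, the postcondition pos ≠ 7 ↔ (2*pos - 4 ≤ 2*b + 5 ∨ 2*pos + 4 < 6) must hold; in canonical form it is pos ≠ 7 ↔ (2*pos ≤ 2*b + 9 ∨ 2*pos < 2).
Before e := 2*e - 3: pos ≠ 7 ↔ (2*pos ≤ 2*b + 9 ∨ 2*pos < 2)
Before havoc b: ∀b_1. (pos ≠ 7 ↔ (2*pos ≤ 2*b_1 + 9 ∨ 2*pos < 2))
Before e := e + 4: ∀b_1. (pos ≠ 7 ↔ (2*pos ≤ 2*b_1 + 9 ∨ 2*pos < 2))
Answer: WP = ∀b_1. (pos ≠ 7 ↔ (2*pos ≤ 2*b_1 + 9 ∨ 2*pos < 2))


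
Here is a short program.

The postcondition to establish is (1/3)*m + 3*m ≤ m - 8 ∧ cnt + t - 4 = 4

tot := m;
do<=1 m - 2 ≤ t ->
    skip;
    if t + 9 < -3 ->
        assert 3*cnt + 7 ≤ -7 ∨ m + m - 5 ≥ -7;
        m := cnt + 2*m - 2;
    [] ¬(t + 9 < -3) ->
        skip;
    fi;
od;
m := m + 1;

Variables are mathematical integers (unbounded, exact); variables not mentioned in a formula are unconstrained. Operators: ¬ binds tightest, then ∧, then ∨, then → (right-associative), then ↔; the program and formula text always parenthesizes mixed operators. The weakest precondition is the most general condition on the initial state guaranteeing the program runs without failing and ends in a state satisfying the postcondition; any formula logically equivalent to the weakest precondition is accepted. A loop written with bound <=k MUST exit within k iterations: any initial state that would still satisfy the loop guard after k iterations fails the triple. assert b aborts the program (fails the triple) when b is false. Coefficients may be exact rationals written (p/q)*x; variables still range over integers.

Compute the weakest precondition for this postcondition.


Working backward. After the program, the postcondition (1/3)*m + 3*m ≤ m - 8 ∧ cnt + t - 4 = 4 must hold; in canonical form it is (7/3)*m ≤ -8 ∧ cnt + t = 8.
Before m := m + 1: (7/3)*m ≤ -31/3 ∧ cnt + t = 8
Before the loop (bound <=1), unroll the exhaustion recursion (WP_0 = exit-now case; WP_j = one more guarded iteration, up to j = 1):
  WP_0: (¬(m ≤ t + 2)) ∧ (7/3)*m ≤ -31/3 ∧ cnt + t = 8
  WP_1: (m ≤ t + 2 → ((t < -12 → ((3*cnt ≤ -14 ∨ 2*m ≥ -2) ∧ (¬(cnt + 2*m ≤ t + 4)) ∧ (7/3)*cnt + (14/3)*m ≤ -17/3 ∧ cnt + t = 8)) ∧ ((¬(t < -12)) → ((¬(m ≤ t + 2)) ∧ (7/3)*m ≤ -31/3 ∧ cnt + t = 8)))) ∧ ((¬(m ≤ t + 2)) → ((7/3)*m ≤ -31/3 ∧ cnt + t = 8))
So before the loop: (m ≤ t + 2 → ((t < -12 → ((3*cnt ≤ -14 ∨ 2*m ≥ -2) ∧ (¬(cnt + 2*m ≤ t + 4)) ∧ (7/3)*cnt + (14/3)*m ≤ -17/3 ∧ cnt + t = 8)) ∧ ((¬(t < -12)) → ((¬(m ≤ t + 2)) ∧ (7/3)*m ≤ -31/3 ∧ cnt + t = 8)))) ∧ ((¬(m ≤ t + 2)) → ((7/3)*m ≤ -31/3 ∧ cnt + t = 8))
Before tot := m: (m ≤ t + 2 → ((t < -12 → ((3*cnt ≤ -14 ∨ 2*m ≥ -2) ∧ (¬(cnt + 2*m ≤ t + 4)) ∧ (7/3)*cnt + (14/3)*m ≤ -17/3 ∧ cnt + t = 8)) ∧ ((¬(t < -12)) → ((¬(m ≤ t + 2)) ∧ (7/3)*m ≤ -31/3 ∧ cnt + t = 8)))) ∧ ((¬(m ≤ t + 2)) → ((7/3)*m ≤ -31/3 ∧ cnt + t = 8))
Answer: WP = (m ≤ t + 2 → ((t < -12 → ((3*cnt ≤ -14 ∨ 2*m ≥ -2) ∧ (¬(cnt + 2*m ≤ t + 4)) ∧ (7/3)*cnt + (14/3)*m ≤ -17/3 ∧ cnt + t = 8)) ∧ ((¬(t < -12)) → ((¬(m ≤ t + 2)) ∧ (7/3)*m ≤ -31/3 ∧ cnt + t = 8)))) ∧ ((¬(m ≤ t + 2)) → ((7/3)*m ≤ -31/3 ∧ cnt + t = 8))
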